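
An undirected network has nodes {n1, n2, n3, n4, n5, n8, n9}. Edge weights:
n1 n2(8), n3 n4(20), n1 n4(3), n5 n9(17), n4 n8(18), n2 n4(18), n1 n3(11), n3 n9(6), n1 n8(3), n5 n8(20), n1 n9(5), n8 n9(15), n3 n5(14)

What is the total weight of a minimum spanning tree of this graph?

39

Kruskal's algorithm — process edges by increasing weight (ties by edge label):
n1 n4 (3): add. Components now {n8} {n3} {n5} {n9} {n2} {n1,n4}
n1 n8 (3): add. Components now {n1,n4,n8} {n3} {n5} {n9} {n2}
n1 n9 (5): add. Components now {n1,n4,n8,n9} {n3} {n5} {n2}
n3 n9 (6): add. Components now {n1,n3,n4,n8,n9} {n5} {n2}
n1 n2 (8): add. Components now {n1,n2,n3,n4,n8,n9} {n5}
n1 n3 (11): skip — n3 and n1 already connected.
n3 n5 (14): add. Components now {n1,n2,n3,n4,n5,n8,n9}
MST edges: n1 n4, n1 n8, n1 n9, n3 n9, n1 n2, n3 n5; total weight 3+3+5+6+8+14 = 39.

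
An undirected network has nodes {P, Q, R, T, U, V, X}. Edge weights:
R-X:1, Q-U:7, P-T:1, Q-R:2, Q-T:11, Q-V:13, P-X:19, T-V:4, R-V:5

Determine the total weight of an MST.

Grow the tree from R using Prim:
Step 1: cheapest edge leaving the tree is R-X (1); add X.
Step 2: cheapest edge leaving the tree is Q-R (2); add Q.
Step 3: cheapest edge leaving the tree is R-V (5); add V.
Step 4: cheapest edge leaving the tree is T-V (4); add T.
Step 5: cheapest edge leaving the tree is P-T (1); add P.
Step 6: cheapest edge leaving the tree is Q-U (7); add U.
MST edges: R-X, Q-R, R-V, T-V, P-T, Q-U; total weight 1+2+5+4+1+7 = 20.

20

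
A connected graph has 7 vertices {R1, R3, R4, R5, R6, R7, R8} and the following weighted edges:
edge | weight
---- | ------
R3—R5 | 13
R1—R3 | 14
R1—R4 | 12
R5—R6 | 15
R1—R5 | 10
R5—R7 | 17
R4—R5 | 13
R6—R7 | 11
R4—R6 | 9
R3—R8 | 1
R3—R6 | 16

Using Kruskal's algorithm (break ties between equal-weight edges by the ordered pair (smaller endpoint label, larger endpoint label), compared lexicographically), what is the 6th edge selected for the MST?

Sort edges by weight, then run Kruskal:
R3—R8 (1): add. Components now {R3,R8} {R1} {R5} {R4} {R6} {R7}
R4—R6 (9): add. Components now {R3,R8} {R1} {R5} {R4,R6} {R7}
R1—R5 (10): add. Components now {R3,R8} {R1,R5} {R4,R6} {R7}
R6—R7 (11): add. Components now {R3,R8} {R1,R5} {R4,R6,R7}
R1—R4 (12): add. Components now {R3,R8} {R1,R4,R5,R6,R7}
R3—R5 (13): add. Components now {R1,R3,R4,R5,R6,R7,R8}
The 6th edge added is R3—R5.

R3-R5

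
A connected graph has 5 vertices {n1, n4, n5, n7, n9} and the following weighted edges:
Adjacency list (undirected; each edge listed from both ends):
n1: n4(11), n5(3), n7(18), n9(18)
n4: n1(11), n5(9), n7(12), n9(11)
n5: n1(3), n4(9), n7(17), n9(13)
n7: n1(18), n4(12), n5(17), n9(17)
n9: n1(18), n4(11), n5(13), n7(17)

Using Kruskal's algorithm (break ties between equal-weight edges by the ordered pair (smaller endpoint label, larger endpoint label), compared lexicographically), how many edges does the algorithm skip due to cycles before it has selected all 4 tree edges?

1

Sort edges by weight, then run Kruskal:
n1–n5 (3): add. Components now {n9} {n1,n5} {n7} {n4}
n4–n5 (9): add. Components now {n9} {n1,n4,n5} {n7}
n1–n4 (11): skip — n4 and n1 already connected.
n4–n9 (11): add. Components now {n1,n4,n5,n9} {n7}
n4–n7 (12): add. Components now {n1,n4,n5,n7,n9}
Edges rejected before the tree was complete: 1.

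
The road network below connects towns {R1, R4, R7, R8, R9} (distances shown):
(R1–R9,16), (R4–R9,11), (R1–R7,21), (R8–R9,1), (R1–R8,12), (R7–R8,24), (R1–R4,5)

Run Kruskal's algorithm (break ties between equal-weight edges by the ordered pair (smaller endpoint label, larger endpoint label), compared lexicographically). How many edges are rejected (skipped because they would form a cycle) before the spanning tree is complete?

Kruskal: consider edges lightest-first.
R8–R9 (1): add. Components now {R7} {R8,R9} {R1} {R4}
R1–R4 (5): add. Components now {R7} {R8,R9} {R1,R4}
R4–R9 (11): add. Components now {R7} {R1,R4,R8,R9}
R1–R8 (12): skip — R1 and R8 already connected.
R1–R9 (16): skip — R9 and R1 already connected.
R1–R7 (21): add. Components now {R1,R4,R7,R8,R9}
Edges rejected before the tree was complete: 2.

2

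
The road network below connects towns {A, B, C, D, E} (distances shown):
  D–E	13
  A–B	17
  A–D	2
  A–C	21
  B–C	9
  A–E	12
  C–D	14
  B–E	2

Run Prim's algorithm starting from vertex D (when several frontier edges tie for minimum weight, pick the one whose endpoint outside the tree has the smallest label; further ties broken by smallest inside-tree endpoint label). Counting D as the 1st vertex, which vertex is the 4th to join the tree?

Prim's algorithm from D:
Step 1: cheapest edge leaving the tree is A–D (2); add A.
Step 2: cheapest edge leaving the tree is A–E (12); add E.
Step 3: cheapest edge leaving the tree is B–E (2); add B.
Step 4: cheapest edge leaving the tree is B–C (9); add C.
Vertex order: D, A, E, B, C. The 4th vertex is B.

B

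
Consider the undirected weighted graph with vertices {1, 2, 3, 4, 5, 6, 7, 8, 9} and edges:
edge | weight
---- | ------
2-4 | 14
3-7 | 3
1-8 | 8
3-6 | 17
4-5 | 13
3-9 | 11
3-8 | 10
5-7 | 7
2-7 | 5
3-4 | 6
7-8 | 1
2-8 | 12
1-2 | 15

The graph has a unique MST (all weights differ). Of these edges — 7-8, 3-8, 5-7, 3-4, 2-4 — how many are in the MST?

Kruskal's algorithm — process edges by increasing weight (ties by edge label):
7-8 (1): add — endpoints in different components.
3-7 (3): add — endpoints in different components.
2-7 (5): add — endpoints in different components.
3-4 (6): add — endpoints in different components.
5-7 (7): add — endpoints in different components.
1-8 (8): add — endpoints in different components.
3-8 (10): skip — 3 and 8 already connected.
3-9 (11): add — endpoints in different components.
2-8 (12): skip — 2 and 8 already connected.
4-5 (13): skip — 4 and 5 already connected.
2-4 (14): skip — 2 and 4 already connected.
1-2 (15): skip — 1 and 2 already connected.
3-6 (17): add — endpoints in different components.
MST edge set: {7-8, 3-7, 2-7, 3-4, 5-7, 1-8, 3-9, 3-6}.
Of the listed edges, {7-8, 5-7, 3-4} are in the MST → 3.

3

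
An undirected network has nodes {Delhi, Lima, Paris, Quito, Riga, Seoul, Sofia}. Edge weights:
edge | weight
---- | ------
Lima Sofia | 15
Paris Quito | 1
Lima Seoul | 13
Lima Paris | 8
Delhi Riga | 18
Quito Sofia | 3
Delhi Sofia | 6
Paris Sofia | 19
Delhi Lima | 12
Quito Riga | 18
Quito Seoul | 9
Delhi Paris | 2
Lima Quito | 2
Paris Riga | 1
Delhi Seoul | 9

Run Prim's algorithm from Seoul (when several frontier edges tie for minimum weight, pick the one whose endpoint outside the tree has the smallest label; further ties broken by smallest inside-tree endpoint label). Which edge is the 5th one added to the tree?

Prim, starting at Seoul.
Step 1: cheapest edge leaving the tree is Delhi Seoul (9); add Delhi.
Step 2: cheapest edge leaving the tree is Delhi Paris (2); add Paris.
Step 3: cheapest edge leaving the tree is Paris Quito (1); add Quito.
Step 4: cheapest edge leaving the tree is Paris Riga (1); add Riga.
Step 5: cheapest edge leaving the tree is Lima Quito (2); add Lima.
Step 6: cheapest edge leaving the tree is Quito Sofia (3); add Sofia.
The 5th edge added is Lima Quito.

Lima-Quito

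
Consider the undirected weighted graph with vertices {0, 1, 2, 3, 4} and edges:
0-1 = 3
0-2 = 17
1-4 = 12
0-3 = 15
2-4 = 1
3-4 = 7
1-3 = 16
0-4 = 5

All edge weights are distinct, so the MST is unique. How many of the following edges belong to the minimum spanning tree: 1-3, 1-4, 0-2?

0

Kruskal: consider edges lightest-first.
2-4 (1): add — endpoints in different components.
0-1 (3): add — endpoints in different components.
0-4 (5): add — endpoints in different components.
3-4 (7): add — endpoints in different components.
MST edge set: {2-4, 0-1, 0-4, 3-4}.
Of the listed edges, {} are in the MST → 0.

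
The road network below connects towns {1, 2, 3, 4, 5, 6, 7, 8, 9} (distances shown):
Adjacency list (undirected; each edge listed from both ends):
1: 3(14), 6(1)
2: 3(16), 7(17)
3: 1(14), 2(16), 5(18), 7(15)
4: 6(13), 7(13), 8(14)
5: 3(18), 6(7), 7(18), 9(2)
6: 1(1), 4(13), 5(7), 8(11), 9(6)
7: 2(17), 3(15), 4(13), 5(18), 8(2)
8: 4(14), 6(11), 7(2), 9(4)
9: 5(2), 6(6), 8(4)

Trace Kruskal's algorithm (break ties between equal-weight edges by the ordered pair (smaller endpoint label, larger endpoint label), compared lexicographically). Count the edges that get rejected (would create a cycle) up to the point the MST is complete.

5

Sort edges by weight, then run Kruskal:
1-6 (1): add — endpoints in different components.
5-9 (2): add — endpoints in different components.
7-8 (2): add — endpoints in different components.
8-9 (4): add — endpoints in different components.
6-9 (6): add — endpoints in different components.
5-6 (7): skip — 5 and 6 already connected.
6-8 (11): skip — 6 and 8 already connected.
4-6 (13): add — endpoints in different components.
4-7 (13): skip — 4 and 7 already connected.
1-3 (14): add — endpoints in different components.
4-8 (14): skip — 4 and 8 already connected.
3-7 (15): skip — 3 and 7 already connected.
2-3 (16): add — endpoints in different components.
Edges rejected before the tree was complete: 5.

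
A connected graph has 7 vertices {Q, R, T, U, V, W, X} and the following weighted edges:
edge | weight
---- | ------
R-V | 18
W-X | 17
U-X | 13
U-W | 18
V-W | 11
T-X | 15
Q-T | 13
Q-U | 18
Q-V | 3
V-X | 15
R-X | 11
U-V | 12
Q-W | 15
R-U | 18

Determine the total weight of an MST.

Prim, starting at U.
Step 1: cheapest edge leaving the tree is U-V (12); add V.
Step 2: cheapest edge leaving the tree is Q-V (3); add Q.
Step 3: cheapest edge leaving the tree is V-W (11); add W.
Step 4: cheapest edge leaving the tree is Q-T (13); add T.
Step 5: cheapest edge leaving the tree is U-X (13); add X.
Step 6: cheapest edge leaving the tree is R-X (11); add R.
MST edges: U-V, Q-V, V-W, Q-T, U-X, R-X; total weight 12+3+11+13+13+11 = 63.

63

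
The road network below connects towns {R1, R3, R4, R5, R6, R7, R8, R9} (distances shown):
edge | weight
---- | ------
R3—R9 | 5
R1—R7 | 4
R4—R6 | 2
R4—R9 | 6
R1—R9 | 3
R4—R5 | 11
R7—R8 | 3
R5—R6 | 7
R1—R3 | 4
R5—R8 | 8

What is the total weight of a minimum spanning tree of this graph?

29

Prim, starting at R1.
Step 1: cheapest edge leaving the tree is R1—R9 (3); add R9.
Step 2: cheapest edge leaving the tree is R1—R3 (4); add R3.
Step 3: cheapest edge leaving the tree is R1—R7 (4); add R7.
Step 4: cheapest edge leaving the tree is R7—R8 (3); add R8.
Step 5: cheapest edge leaving the tree is R4—R9 (6); add R4.
Step 6: cheapest edge leaving the tree is R4—R6 (2); add R6.
Step 7: cheapest edge leaving the tree is R5—R6 (7); add R5.
MST edges: R1—R9, R1—R3, R1—R7, R7—R8, R4—R9, R4—R6, R5—R6; total weight 3+4+4+3+6+2+7 = 29.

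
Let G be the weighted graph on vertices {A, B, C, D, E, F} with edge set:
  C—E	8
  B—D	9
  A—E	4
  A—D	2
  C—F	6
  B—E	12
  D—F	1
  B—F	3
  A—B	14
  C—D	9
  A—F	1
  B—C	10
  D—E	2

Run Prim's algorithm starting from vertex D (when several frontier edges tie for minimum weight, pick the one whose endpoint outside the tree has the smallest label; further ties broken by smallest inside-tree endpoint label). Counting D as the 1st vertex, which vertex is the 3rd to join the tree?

A

Prim, starting at D.
Step 1: cheapest edge leaving the tree is D—F (1); add F.
Step 2: cheapest edge leaving the tree is A—F (1); add A.
Step 3: cheapest edge leaving the tree is D—E (2); add E.
Step 4: cheapest edge leaving the tree is B—F (3); add B.
Step 5: cheapest edge leaving the tree is C—F (6); add C.
Vertex order: D, F, A, E, B, C. The 3rd vertex is A.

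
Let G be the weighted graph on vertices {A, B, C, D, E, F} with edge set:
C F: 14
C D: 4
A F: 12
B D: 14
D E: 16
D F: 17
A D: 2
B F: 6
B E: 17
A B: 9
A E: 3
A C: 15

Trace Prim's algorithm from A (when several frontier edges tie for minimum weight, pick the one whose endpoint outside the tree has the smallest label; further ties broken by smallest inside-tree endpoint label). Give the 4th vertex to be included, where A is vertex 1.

Grow the tree from A using Prim:
Step 1: frontier [A D 2, A E 3, A B 9, A F 12, A C 15] → take A D (2); add D.
Step 2: frontier [A E 3, A B 9, A F 12, A C 15, C D 4, B D 14, D E 16, D F 17] → take A E (3); add E.
Step 3: frontier [A B 9, A F 12, A C 15, C D 4, B D 14, D F 17, B E 17] → take C D (4); add C.
Step 4: frontier [A B 9, A F 12, C F 14, B D 14, D F 17, B E 17] → take A B (9); add B.
Step 5: frontier [A F 12, B F 6, C F 14, D F 17] → take B F (6); add F.
Vertex order: A, D, E, C, B, F. The 4th vertex is C.

C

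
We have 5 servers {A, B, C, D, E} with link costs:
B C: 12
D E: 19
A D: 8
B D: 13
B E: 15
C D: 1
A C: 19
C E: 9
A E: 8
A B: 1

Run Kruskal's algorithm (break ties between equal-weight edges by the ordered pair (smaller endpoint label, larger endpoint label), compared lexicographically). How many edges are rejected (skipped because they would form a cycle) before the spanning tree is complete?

Kruskal: consider edges lightest-first.
A B (1): add. Components now {A,B} {C} {D} {E}
C D (1): add. Components now {A,B} {C,D} {E}
A D (8): add. Components now {A,B,C,D} {E}
A E (8): add. Components now {A,B,C,D,E}
Edges rejected before the tree was complete: 0.

0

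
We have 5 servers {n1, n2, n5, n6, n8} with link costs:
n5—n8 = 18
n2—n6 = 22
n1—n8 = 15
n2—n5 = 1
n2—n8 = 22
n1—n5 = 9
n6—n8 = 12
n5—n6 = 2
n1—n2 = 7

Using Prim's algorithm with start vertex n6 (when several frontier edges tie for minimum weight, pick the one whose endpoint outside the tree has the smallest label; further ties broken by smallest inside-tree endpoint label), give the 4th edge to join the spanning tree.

Prim's algorithm from n6:
Step 1: frontier [n5—n6 2, n6—n8 12, n2—n6 22] → take n5—n6 (2); add n5.
Step 2: frontier [n2—n5 1, n1—n5 9, n5—n8 18, n6—n8 12, n2—n6 22] → take n2—n5 (1); add n2.
Step 3: frontier [n1—n2 7, n2—n8 22, n1—n5 9, n5—n8 18, n6—n8 12] → take n1—n2 (7); add n1.
Step 4: frontier [n1—n8 15, n2—n8 22, n5—n8 18, n6—n8 12] → take n6—n8 (12); add n8.
The 4th edge added is n6—n8.

n6-n8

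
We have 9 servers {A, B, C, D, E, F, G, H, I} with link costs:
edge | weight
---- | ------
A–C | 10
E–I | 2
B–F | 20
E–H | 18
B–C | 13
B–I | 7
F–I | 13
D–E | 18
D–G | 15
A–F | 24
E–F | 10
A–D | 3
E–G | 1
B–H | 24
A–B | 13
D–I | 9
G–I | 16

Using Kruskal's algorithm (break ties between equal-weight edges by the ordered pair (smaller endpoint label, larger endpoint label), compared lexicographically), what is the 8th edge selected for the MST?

Kruskal's algorithm — process edges by increasing weight (ties by edge label):
E–G (1): add — endpoints in different components.
E–I (2): add — endpoints in different components.
A–D (3): add — endpoints in different components.
B–I (7): add — endpoints in different components.
D–I (9): add — endpoints in different components.
A–C (10): add — endpoints in different components.
E–F (10): add — endpoints in different components.
A–B (13): skip — A and B already connected.
B–C (13): skip — B and C already connected.
F–I (13): skip — F and I already connected.
D–G (15): skip — D and G already connected.
G–I (16): skip — G and I already connected.
D–E (18): skip — D and E already connected.
E–H (18): add — endpoints in different components.
The 8th edge added is E–H.

E-H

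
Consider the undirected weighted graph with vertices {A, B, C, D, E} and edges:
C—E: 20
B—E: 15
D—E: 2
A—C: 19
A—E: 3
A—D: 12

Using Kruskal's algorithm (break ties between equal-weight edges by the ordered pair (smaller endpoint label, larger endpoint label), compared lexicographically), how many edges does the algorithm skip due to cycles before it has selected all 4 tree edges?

Kruskal: consider edges lightest-first.
D—E (2): add. Components now {A} {B} {C} {D,E}
A—E (3): add. Components now {A,D,E} {B} {C}
A—D (12): skip — A and D already connected.
B—E (15): add. Components now {A,B,D,E} {C}
A—C (19): add. Components now {A,B,C,D,E}
Edges rejected before the tree was complete: 1.

1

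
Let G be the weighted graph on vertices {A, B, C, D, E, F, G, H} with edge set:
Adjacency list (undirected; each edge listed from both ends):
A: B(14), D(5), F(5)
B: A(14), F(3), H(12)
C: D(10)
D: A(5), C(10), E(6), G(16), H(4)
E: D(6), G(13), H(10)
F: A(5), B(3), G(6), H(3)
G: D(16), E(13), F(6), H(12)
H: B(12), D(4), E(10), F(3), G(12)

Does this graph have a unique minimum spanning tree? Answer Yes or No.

No

Sort edges by weight, then run Kruskal:
B F (3): add — endpoints in different components.
F H (3): add — endpoints in different components.
D H (4): add — endpoints in different components.
A D (5): add — endpoints in different components.
A F (5): skip — A and F already connected.
D E (6): add — endpoints in different components.
F G (6): add — endpoints in different components.
C D (10): add — endpoints in different components.
Non-tree edge A F has weight 5, equal to the heaviest edge on its tree cycle — swapping gives another MST of the same weight. Not unique.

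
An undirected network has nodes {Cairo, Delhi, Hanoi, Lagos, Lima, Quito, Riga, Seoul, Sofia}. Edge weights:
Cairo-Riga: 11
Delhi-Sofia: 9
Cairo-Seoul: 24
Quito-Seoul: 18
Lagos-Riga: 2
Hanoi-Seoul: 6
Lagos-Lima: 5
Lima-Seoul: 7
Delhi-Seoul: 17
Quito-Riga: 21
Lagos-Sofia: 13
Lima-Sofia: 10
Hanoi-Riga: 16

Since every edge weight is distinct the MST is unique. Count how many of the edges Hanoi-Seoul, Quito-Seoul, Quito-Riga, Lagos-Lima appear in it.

Sort edges by weight, then run Kruskal:
Lagos-Riga (2): add — endpoints in different components.
Lagos-Lima (5): add — endpoints in different components.
Hanoi-Seoul (6): add — endpoints in different components.
Lima-Seoul (7): add — endpoints in different components.
Delhi-Sofia (9): add — endpoints in different components.
Lima-Sofia (10): add — endpoints in different components.
Cairo-Riga (11): add — endpoints in different components.
Lagos-Sofia (13): skip — Sofia and Lagos already connected.
Hanoi-Riga (16): skip — Hanoi and Riga already connected.
Delhi-Seoul (17): skip — Seoul and Delhi already connected.
Quito-Seoul (18): add — endpoints in different components.
MST edge set: {Lagos-Riga, Lagos-Lima, Hanoi-Seoul, Lima-Seoul, Delhi-Sofia, Lima-Sofia, Cairo-Riga, Quito-Seoul}.
Of the listed edges, {Hanoi-Seoul, Quito-Seoul, Lagos-Lima} are in the MST → 3.

3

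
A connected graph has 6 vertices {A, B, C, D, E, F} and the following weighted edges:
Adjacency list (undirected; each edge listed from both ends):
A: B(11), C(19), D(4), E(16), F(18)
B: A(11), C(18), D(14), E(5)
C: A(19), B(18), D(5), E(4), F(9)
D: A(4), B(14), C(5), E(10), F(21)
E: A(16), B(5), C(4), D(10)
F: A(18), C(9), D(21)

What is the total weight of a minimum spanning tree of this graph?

27

Kruskal's algorithm — process edges by increasing weight (ties by edge label):
A—D (4): add. Components now {A,D} {B} {C} {E} {F}
C—E (4): add. Components now {A,D} {B} {C,E} {F}
B—E (5): add. Components now {A,D} {B,C,E} {F}
C—D (5): add. Components now {A,B,C,D,E} {F}
C—F (9): add. Components now {A,B,C,D,E,F}
MST edges: A—D, C—E, B—E, C—D, C—F; total weight 4+4+5+5+9 = 27.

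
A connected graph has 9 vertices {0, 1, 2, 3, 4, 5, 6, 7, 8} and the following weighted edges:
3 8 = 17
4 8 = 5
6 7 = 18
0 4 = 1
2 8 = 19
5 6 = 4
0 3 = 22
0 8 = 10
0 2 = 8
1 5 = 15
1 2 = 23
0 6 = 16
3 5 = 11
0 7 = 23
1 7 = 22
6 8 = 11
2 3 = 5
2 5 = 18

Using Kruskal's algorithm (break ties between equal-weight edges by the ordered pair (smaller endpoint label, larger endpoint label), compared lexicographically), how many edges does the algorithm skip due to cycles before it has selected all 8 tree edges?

5

Sort edges by weight, then run Kruskal:
0 4 (1): add — endpoints in different components.
5 6 (4): add — endpoints in different components.
2 3 (5): add — endpoints in different components.
4 8 (5): add — endpoints in different components.
0 2 (8): add — endpoints in different components.
0 8 (10): skip — 0 and 8 already connected.
3 5 (11): add — endpoints in different components.
6 8 (11): skip — 6 and 8 already connected.
1 5 (15): add — endpoints in different components.
0 6 (16): skip — 0 and 6 already connected.
3 8 (17): skip — 3 and 8 already connected.
2 5 (18): skip — 2 and 5 already connected.
6 7 (18): add — endpoints in different components.
Edges rejected before the tree was complete: 5.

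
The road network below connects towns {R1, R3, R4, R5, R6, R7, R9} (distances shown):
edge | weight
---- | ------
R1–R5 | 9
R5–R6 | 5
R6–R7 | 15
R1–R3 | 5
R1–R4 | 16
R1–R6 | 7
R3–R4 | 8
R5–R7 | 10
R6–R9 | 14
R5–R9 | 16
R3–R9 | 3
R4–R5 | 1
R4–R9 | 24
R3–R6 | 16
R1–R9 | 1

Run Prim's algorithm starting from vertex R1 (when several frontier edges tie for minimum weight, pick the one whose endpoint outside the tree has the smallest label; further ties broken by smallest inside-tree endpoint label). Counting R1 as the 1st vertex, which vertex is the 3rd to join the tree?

Prim's algorithm from R1:
Step 1: cheapest edge leaving the tree is R1–R9 (1); add R9.
Step 2: cheapest edge leaving the tree is R3–R9 (3); add R3.
Step 3: cheapest edge leaving the tree is R1–R6 (7); add R6.
Step 4: cheapest edge leaving the tree is R5–R6 (5); add R5.
Step 5: cheapest edge leaving the tree is R4–R5 (1); add R4.
Step 6: cheapest edge leaving the tree is R5–R7 (10); add R7.
Vertex order: R1, R9, R3, R6, R5, R4, R7. The 3rd vertex is R3.

R3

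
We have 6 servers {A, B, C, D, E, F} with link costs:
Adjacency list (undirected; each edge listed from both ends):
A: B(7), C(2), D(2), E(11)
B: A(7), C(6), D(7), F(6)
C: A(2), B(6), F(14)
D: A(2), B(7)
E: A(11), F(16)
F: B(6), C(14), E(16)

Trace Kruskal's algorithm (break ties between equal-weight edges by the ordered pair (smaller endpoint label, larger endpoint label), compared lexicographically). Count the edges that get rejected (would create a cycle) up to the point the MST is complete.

Kruskal's algorithm — process edges by increasing weight (ties by edge label):
A-C (2): add — endpoints in different components.
A-D (2): add — endpoints in different components.
B-C (6): add — endpoints in different components.
B-F (6): add — endpoints in different components.
A-B (7): skip — A and B already connected.
B-D (7): skip — B and D already connected.
A-E (11): add — endpoints in different components.
Edges rejected before the tree was complete: 2.

2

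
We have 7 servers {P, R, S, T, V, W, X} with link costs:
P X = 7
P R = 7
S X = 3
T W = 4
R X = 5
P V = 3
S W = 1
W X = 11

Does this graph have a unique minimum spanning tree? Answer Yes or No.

Sort edges by weight, then run Kruskal:
S W (1): add — endpoints in different components.
P V (3): add — endpoints in different components.
S X (3): add — endpoints in different components.
T W (4): add — endpoints in different components.
R X (5): add — endpoints in different components.
P R (7): add — endpoints in different components.
Non-tree edge P X has weight 7, equal to the heaviest edge on its tree cycle — swapping gives another MST of the same weight. Not unique.

No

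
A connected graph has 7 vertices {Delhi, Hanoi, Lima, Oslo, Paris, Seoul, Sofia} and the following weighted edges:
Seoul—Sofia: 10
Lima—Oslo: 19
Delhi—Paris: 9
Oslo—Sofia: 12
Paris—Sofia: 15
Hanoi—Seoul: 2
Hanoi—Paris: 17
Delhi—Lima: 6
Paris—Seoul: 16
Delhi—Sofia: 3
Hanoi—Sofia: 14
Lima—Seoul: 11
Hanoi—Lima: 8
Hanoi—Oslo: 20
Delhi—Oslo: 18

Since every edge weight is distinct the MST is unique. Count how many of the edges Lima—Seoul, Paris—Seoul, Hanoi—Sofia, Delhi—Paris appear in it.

1

Kruskal's algorithm — process edges by increasing weight (ties by edge label):
Hanoi—Seoul (2): add — endpoints in different components.
Delhi—Sofia (3): add — endpoints in different components.
Delhi—Lima (6): add — endpoints in different components.
Hanoi—Lima (8): add — endpoints in different components.
Delhi—Paris (9): add — endpoints in different components.
Seoul—Sofia (10): skip — Seoul and Sofia already connected.
Lima—Seoul (11): skip — Seoul and Lima already connected.
Oslo—Sofia (12): add — endpoints in different components.
MST edge set: {Hanoi—Seoul, Delhi—Sofia, Delhi—Lima, Hanoi—Lima, Delhi—Paris, Oslo—Sofia}.
Of the listed edges, {Delhi—Paris} are in the MST → 1.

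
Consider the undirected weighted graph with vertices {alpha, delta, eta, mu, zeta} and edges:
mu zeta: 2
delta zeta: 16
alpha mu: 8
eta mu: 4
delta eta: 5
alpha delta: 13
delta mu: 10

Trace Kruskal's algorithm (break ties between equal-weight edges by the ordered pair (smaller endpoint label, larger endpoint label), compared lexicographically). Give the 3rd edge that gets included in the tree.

delta-eta

Kruskal: consider edges lightest-first.
mu zeta (2): add — endpoints in different components.
eta mu (4): add — endpoints in different components.
delta eta (5): add — endpoints in different components.
alpha mu (8): add — endpoints in different components.
The 3rd edge added is delta eta.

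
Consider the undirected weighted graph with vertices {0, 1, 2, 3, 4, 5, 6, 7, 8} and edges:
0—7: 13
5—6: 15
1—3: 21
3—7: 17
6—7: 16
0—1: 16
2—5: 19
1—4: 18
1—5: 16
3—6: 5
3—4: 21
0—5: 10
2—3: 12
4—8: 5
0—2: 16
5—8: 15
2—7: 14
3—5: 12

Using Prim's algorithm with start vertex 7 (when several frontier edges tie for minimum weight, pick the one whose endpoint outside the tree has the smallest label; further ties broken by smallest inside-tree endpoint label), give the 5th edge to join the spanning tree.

Prim, starting at 7.
Step 1: cheapest edge leaving the tree is 0—7 (13); add 0.
Step 2: cheapest edge leaving the tree is 0—5 (10); add 5.
Step 3: cheapest edge leaving the tree is 3—5 (12); add 3.
Step 4: cheapest edge leaving the tree is 3—6 (5); add 6.
Step 5: cheapest edge leaving the tree is 2—3 (12); add 2.
Step 6: cheapest edge leaving the tree is 5—8 (15); add 8.
Step 7: cheapest edge leaving the tree is 4—8 (5); add 4.
Step 8: cheapest edge leaving the tree is 0—1 (16); add 1.
The 5th edge added is 2—3.

2-3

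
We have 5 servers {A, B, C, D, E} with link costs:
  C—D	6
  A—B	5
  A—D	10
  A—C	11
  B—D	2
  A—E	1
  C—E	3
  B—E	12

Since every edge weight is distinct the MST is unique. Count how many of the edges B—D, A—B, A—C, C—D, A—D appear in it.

Kruskal: consider edges lightest-first.
A—E (1): add — endpoints in different components.
B—D (2): add — endpoints in different components.
C—E (3): add — endpoints in different components.
A—B (5): add — endpoints in different components.
MST edge set: {A—E, B—D, C—E, A—B}.
Of the listed edges, {B—D, A—B} are in the MST → 2.

2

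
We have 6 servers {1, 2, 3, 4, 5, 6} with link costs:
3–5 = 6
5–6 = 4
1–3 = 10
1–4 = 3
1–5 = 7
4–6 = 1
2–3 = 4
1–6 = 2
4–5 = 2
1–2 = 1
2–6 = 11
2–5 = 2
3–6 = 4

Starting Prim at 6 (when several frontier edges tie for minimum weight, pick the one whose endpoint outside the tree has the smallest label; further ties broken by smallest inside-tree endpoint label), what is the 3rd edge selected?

Prim's algorithm from 6:
Step 1: cheapest edge leaving the tree is 4–6 (1); add 4.
Step 2: cheapest edge leaving the tree is 1–6 (2); add 1.
Step 3: cheapest edge leaving the tree is 1–2 (1); add 2.
Step 4: cheapest edge leaving the tree is 2–5 (2); add 5.
Step 5: cheapest edge leaving the tree is 2–3 (4); add 3.
The 3rd edge added is 1–2.

1-2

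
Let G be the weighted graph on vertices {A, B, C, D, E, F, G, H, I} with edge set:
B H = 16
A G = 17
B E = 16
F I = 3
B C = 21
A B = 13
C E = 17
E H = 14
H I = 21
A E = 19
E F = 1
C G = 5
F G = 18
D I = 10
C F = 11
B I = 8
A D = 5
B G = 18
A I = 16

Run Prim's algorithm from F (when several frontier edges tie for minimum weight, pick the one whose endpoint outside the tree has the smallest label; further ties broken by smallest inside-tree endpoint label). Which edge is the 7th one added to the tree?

C-G

Prim, starting at F.
Step 1: cheapest edge leaving the tree is E F (1); add E.
Step 2: cheapest edge leaving the tree is F I (3); add I.
Step 3: cheapest edge leaving the tree is B I (8); add B.
Step 4: cheapest edge leaving the tree is D I (10); add D.
Step 5: cheapest edge leaving the tree is A D (5); add A.
Step 6: cheapest edge leaving the tree is C F (11); add C.
Step 7: cheapest edge leaving the tree is C G (5); add G.
Step 8: cheapest edge leaving the tree is E H (14); add H.
The 7th edge added is C G.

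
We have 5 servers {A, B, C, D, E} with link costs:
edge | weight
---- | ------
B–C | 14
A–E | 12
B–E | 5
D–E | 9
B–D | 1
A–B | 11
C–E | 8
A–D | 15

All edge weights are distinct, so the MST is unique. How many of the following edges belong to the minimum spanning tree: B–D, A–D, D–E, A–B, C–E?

Kruskal's algorithm — process edges by increasing weight (ties by edge label):
B–D (1): add — endpoints in different components.
B–E (5): add — endpoints in different components.
C–E (8): add — endpoints in different components.
D–E (9): skip — D and E already connected.
A–B (11): add — endpoints in different components.
MST edge set: {B–D, B–E, C–E, A–B}.
Of the listed edges, {B–D, A–B, C–E} are in the MST → 3.

3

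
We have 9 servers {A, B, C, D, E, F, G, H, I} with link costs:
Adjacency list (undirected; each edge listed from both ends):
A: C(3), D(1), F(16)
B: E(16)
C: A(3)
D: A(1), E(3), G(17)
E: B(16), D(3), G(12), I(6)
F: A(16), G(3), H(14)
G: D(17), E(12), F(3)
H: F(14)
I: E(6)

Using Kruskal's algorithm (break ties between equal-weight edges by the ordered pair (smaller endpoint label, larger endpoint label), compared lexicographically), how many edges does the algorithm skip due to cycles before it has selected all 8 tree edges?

1

Kruskal: consider edges lightest-first.
A D (1): add — endpoints in different components.
A C (3): add — endpoints in different components.
D E (3): add — endpoints in different components.
F G (3): add — endpoints in different components.
E I (6): add — endpoints in different components.
E G (12): add — endpoints in different components.
F H (14): add — endpoints in different components.
A F (16): skip — A and F already connected.
B E (16): add — endpoints in different components.
Edges rejected before the tree was complete: 1.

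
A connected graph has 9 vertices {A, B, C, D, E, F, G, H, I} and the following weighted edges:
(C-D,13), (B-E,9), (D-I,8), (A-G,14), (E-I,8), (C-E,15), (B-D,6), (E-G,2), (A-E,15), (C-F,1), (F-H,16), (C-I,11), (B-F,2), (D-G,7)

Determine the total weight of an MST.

Grow the tree from D using Prim:
Step 1: cheapest edge leaving the tree is B-D (6); add B.
Step 2: cheapest edge leaving the tree is B-F (2); add F.
Step 3: cheapest edge leaving the tree is C-F (1); add C.
Step 4: cheapest edge leaving the tree is D-G (7); add G.
Step 5: cheapest edge leaving the tree is E-G (2); add E.
Step 6: cheapest edge leaving the tree is D-I (8); add I.
Step 7: cheapest edge leaving the tree is A-G (14); add A.
Step 8: cheapest edge leaving the tree is F-H (16); add H.
MST edges: B-D, B-F, C-F, D-G, E-G, D-I, A-G, F-H; total weight 6+2+1+7+2+8+14+16 = 56.

56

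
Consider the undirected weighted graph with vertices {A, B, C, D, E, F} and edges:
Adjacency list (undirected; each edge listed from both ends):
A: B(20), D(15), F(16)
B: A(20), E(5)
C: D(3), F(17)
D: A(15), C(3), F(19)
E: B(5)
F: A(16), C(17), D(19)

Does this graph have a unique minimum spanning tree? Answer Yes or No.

Kruskal: consider edges lightest-first.
C–D (3): add — endpoints in different components.
B–E (5): add — endpoints in different components.
A–D (15): add — endpoints in different components.
A–F (16): add — endpoints in different components.
C–F (17): skip — C and F already connected.
D–F (19): skip — D and F already connected.
A–B (20): add — endpoints in different components.
Every non-tree edge has weight strictly greater than the heaviest edge on the tree path between its endpoints, so the MST is unique.

Yes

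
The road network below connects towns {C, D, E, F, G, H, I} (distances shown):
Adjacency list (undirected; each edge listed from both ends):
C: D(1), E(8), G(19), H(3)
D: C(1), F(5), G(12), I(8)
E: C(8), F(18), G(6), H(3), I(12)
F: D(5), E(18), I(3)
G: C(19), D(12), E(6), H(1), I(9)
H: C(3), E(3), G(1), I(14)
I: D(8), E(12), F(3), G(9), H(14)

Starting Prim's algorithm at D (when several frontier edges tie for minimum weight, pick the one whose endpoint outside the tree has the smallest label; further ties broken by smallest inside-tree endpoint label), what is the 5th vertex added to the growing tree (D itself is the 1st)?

E

Prim's algorithm from D:
Step 1: cheapest edge leaving the tree is C–D (1); add C.
Step 2: cheapest edge leaving the tree is C–H (3); add H.
Step 3: cheapest edge leaving the tree is G–H (1); add G.
Step 4: cheapest edge leaving the tree is E–H (3); add E.
Step 5: cheapest edge leaving the tree is D–F (5); add F.
Step 6: cheapest edge leaving the tree is F–I (3); add I.
Vertex order: D, C, H, G, E, F, I. The 5th vertex is E.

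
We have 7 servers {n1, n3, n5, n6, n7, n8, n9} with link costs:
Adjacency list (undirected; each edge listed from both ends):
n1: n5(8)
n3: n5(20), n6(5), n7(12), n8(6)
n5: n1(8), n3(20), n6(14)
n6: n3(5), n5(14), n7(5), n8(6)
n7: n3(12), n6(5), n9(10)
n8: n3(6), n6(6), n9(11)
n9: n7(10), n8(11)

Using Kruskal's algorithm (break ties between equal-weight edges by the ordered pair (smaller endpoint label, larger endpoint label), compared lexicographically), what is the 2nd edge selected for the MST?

Kruskal: consider edges lightest-first.
n3 n6 (5): add — endpoints in different components.
n6 n7 (5): add — endpoints in different components.
n3 n8 (6): add — endpoints in different components.
n6 n8 (6): skip — n8 and n6 already connected.
n1 n5 (8): add — endpoints in different components.
n7 n9 (10): add — endpoints in different components.
n8 n9 (11): skip — n8 and n9 already connected.
n3 n7 (12): skip — n3 and n7 already connected.
n5 n6 (14): add — endpoints in different components.
The 2nd edge added is n6 n7.

n6-n7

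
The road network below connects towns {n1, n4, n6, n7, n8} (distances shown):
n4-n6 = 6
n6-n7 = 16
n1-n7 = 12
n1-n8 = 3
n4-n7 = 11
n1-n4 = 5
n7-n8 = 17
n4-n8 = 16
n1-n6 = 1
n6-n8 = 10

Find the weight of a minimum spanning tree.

Prim's algorithm from n7:
Step 1: frontier [n4-n7 11, n1-n7 12, n6-n7 16, n7-n8 17] → take n4-n7 (11); add n4.
Step 2: frontier [n1-n4 5, n4-n6 6, n4-n8 16, n1-n7 12, n6-n7 16, n7-n8 17] → take n1-n4 (5); add n1.
Step 3: frontier [n1-n6 1, n1-n8 3, n4-n6 6, n4-n8 16, n6-n7 16, n7-n8 17] → take n1-n6 (1); add n6.
Step 4: frontier [n1-n8 3, n4-n8 16, n6-n8 10, n7-n8 17] → take n1-n8 (3); add n8.
MST edges: n4-n7, n1-n4, n1-n6, n1-n8; total weight 11+5+1+3 = 20.

20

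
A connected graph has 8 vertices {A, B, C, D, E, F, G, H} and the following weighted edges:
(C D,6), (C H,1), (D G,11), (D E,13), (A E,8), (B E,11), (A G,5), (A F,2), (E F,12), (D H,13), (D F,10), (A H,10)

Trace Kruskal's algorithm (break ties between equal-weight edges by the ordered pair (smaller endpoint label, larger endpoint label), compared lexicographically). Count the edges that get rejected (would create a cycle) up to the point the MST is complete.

1

Kruskal's algorithm — process edges by increasing weight (ties by edge label):
C H (1): add — endpoints in different components.
A F (2): add — endpoints in different components.
A G (5): add — endpoints in different components.
C D (6): add — endpoints in different components.
A E (8): add — endpoints in different components.
A H (10): add — endpoints in different components.
D F (10): skip — D and F already connected.
B E (11): add — endpoints in different components.
Edges rejected before the tree was complete: 1.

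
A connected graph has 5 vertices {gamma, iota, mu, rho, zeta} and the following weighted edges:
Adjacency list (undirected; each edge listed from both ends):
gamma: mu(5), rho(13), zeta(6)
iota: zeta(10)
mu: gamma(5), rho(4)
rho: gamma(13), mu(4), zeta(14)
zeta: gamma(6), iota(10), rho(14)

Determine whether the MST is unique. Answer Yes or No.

Sort edges by weight, then run Kruskal:
mu rho (4): add — endpoints in different components.
gamma mu (5): add — endpoints in different components.
gamma zeta (6): add — endpoints in different components.
iota zeta (10): add — endpoints in different components.
Every non-tree edge has weight strictly greater than the heaviest edge on the tree path between its endpoints, so the MST is unique.

Yes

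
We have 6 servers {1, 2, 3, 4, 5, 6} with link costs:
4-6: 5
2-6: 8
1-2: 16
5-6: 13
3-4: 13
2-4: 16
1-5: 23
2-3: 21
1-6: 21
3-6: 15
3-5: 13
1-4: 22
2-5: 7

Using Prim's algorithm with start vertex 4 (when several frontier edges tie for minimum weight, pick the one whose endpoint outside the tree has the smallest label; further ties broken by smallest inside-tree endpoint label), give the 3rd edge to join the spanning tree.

Prim, starting at 4.
Step 1: cheapest edge leaving the tree is 4-6 (5); add 6.
Step 2: cheapest edge leaving the tree is 2-6 (8); add 2.
Step 3: cheapest edge leaving the tree is 2-5 (7); add 5.
Step 4: cheapest edge leaving the tree is 3-4 (13); add 3.
Step 5: cheapest edge leaving the tree is 1-2 (16); add 1.
The 3rd edge added is 2-5.

2-5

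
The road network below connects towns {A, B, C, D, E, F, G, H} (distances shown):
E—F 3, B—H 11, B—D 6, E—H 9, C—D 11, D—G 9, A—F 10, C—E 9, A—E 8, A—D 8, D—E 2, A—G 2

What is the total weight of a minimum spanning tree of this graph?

Kruskal's algorithm — process edges by increasing weight (ties by edge label):
A—G (2): add — endpoints in different components.
D—E (2): add — endpoints in different components.
E—F (3): add — endpoints in different components.
B—D (6): add — endpoints in different components.
A—D (8): add — endpoints in different components.
A—E (8): skip — A and E already connected.
C—E (9): add — endpoints in different components.
D—G (9): skip — D and G already connected.
E—H (9): add — endpoints in different components.
MST edges: A—G, D—E, E—F, B—D, A—D, C—E, E—H; total weight 2+2+3+6+8+9+9 = 39.

39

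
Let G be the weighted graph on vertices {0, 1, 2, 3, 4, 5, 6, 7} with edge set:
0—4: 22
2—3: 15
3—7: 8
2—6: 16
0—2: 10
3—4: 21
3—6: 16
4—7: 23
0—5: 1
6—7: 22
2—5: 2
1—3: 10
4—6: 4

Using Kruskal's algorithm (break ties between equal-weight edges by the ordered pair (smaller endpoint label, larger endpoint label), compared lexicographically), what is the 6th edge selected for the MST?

2-3

Kruskal's algorithm — process edges by increasing weight (ties by edge label):
0—5 (1): add — endpoints in different components.
2—5 (2): add — endpoints in different components.
4—6 (4): add — endpoints in different components.
3—7 (8): add — endpoints in different components.
0—2 (10): skip — 0 and 2 already connected.
1—3 (10): add — endpoints in different components.
2—3 (15): add — endpoints in different components.
2—6 (16): add — endpoints in different components.
The 6th edge added is 2—3.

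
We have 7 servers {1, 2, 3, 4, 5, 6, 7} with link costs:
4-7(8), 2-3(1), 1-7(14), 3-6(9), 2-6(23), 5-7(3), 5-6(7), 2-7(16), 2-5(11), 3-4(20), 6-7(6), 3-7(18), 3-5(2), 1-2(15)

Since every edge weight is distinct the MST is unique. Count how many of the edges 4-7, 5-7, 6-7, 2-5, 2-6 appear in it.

3

Kruskal: consider edges lightest-first.
2-3 (1): add. Components now {1} {2,3} {4} {5} {6} {7}
3-5 (2): add. Components now {1} {2,3,5} {4} {6} {7}
5-7 (3): add. Components now {1} {2,3,5,7} {4} {6}
6-7 (6): add. Components now {1} {2,3,5,6,7} {4}
5-6 (7): skip — 5 and 6 already connected.
4-7 (8): add. Components now {1} {2,3,4,5,6,7}
3-6 (9): skip — 3 and 6 already connected.
2-5 (11): skip — 2 and 5 already connected.
1-7 (14): add. Components now {1,2,3,4,5,6,7}
MST edge set: {2-3, 3-5, 5-7, 6-7, 4-7, 1-7}.
Of the listed edges, {4-7, 5-7, 6-7} are in the MST → 3.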